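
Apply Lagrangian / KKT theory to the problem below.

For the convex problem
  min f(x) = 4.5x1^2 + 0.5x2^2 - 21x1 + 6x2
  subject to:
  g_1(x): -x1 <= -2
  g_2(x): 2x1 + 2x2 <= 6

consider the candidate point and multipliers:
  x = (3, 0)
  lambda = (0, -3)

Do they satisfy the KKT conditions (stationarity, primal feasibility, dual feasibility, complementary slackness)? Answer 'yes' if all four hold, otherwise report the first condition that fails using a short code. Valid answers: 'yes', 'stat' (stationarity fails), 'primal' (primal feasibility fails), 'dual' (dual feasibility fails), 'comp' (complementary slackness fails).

Gradient of f: grad f(x) = Q x + c = (6, 6)
Constraint values g_i(x) = a_i^T x - b_i:
  g_1((3, 0)) = -1
  g_2((3, 0)) = 0
Stationarity residual: grad f(x) + sum_i lambda_i a_i = (0, 0)
  -> stationarity OK
Primal feasibility (all g_i <= 0): OK
Dual feasibility (all lambda_i >= 0): FAILS
Complementary slackness (lambda_i * g_i(x) = 0 for all i): OK

Verdict: the first failing condition is dual_feasibility -> dual.

dual


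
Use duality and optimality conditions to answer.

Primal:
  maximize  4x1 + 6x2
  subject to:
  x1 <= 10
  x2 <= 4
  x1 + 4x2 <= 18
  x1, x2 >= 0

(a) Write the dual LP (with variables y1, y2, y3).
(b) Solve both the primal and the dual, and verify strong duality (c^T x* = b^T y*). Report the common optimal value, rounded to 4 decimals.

The standard primal-dual pair for 'max c^T x s.t. A x <= b, x >= 0' is:
  Dual:  min b^T y  s.t.  A^T y >= c,  y >= 0.

So the dual LP is:
  minimize  10y1 + 4y2 + 18y3
  subject to:
    y1 + y3 >= 4
    y2 + 4y3 >= 6
    y1, y2, y3 >= 0

Solving the primal: x* = (10, 2).
  primal value c^T x* = 52.
Solving the dual: y* = (2.5, 0, 1.5).
  dual value b^T y* = 52.
Strong duality: c^T x* = b^T y*. Confirmed.

52


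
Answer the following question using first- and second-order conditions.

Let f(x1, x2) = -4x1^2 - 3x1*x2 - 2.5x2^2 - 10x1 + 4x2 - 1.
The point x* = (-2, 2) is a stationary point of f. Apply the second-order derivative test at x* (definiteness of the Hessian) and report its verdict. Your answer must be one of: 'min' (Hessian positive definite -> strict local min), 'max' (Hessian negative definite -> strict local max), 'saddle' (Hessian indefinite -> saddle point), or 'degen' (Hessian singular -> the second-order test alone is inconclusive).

Compute the Hessian H = grad^2 f:
  H = [[-8, -3], [-3, -5]]
Verify stationarity: grad f(x*) = H x* + g = (0, 0).
Eigenvalues of H: -9.8541, -3.1459.
Both eigenvalues < 0, so H is negative definite -> x* is a strict local max.

max


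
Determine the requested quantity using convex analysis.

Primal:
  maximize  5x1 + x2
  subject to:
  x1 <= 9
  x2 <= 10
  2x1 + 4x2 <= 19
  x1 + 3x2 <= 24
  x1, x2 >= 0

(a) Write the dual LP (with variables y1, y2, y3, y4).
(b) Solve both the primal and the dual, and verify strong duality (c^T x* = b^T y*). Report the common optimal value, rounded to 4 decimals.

The standard primal-dual pair for 'max c^T x s.t. A x <= b, x >= 0' is:
  Dual:  min b^T y  s.t.  A^T y >= c,  y >= 0.

So the dual LP is:
  minimize  9y1 + 10y2 + 19y3 + 24y4
  subject to:
    y1 + 2y3 + y4 >= 5
    y2 + 4y3 + 3y4 >= 1
    y1, y2, y3, y4 >= 0

Solving the primal: x* = (9, 0.25).
  primal value c^T x* = 45.25.
Solving the dual: y* = (4.5, 0, 0.25, 0).
  dual value b^T y* = 45.25.
Strong duality: c^T x* = b^T y*. Confirmed.

45.25


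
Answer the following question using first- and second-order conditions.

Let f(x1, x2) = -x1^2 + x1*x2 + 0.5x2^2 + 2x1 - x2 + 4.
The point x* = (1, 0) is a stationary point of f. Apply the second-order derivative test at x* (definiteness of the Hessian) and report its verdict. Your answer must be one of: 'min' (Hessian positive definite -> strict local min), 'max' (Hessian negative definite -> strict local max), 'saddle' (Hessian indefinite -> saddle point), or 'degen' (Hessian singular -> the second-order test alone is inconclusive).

Compute the Hessian H = grad^2 f:
  H = [[-2, 1], [1, 1]]
Verify stationarity: grad f(x*) = H x* + g = (0, 0).
Eigenvalues of H: -2.3028, 1.3028.
Eigenvalues have mixed signs, so H is indefinite -> x* is a saddle point.

saddle


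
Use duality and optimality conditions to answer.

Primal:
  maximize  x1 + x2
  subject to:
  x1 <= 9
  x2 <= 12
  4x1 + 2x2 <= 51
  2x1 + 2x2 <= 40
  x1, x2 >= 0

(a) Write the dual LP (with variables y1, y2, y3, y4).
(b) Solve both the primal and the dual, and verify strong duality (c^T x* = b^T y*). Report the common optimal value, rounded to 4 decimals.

The standard primal-dual pair for 'max c^T x s.t. A x <= b, x >= 0' is:
  Dual:  min b^T y  s.t.  A^T y >= c,  y >= 0.

So the dual LP is:
  minimize  9y1 + 12y2 + 51y3 + 40y4
  subject to:
    y1 + 4y3 + 2y4 >= 1
    y2 + 2y3 + 2y4 >= 1
    y1, y2, y3, y4 >= 0

Solving the primal: x* = (6.75, 12).
  primal value c^T x* = 18.75.
Solving the dual: y* = (0, 0.5, 0.25, 0).
  dual value b^T y* = 18.75.
Strong duality: c^T x* = b^T y*. Confirmed.

18.75


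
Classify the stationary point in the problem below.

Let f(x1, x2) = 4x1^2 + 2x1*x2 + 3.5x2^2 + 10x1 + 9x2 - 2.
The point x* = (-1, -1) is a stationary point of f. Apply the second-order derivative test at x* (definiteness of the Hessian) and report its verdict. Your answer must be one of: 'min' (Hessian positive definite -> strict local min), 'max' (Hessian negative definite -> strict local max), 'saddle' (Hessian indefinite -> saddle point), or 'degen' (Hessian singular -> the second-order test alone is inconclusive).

Compute the Hessian H = grad^2 f:
  H = [[8, 2], [2, 7]]
Verify stationarity: grad f(x*) = H x* + g = (0, 0).
Eigenvalues of H: 5.4384, 9.5616.
Both eigenvalues > 0, so H is positive definite -> x* is a strict local min.

min


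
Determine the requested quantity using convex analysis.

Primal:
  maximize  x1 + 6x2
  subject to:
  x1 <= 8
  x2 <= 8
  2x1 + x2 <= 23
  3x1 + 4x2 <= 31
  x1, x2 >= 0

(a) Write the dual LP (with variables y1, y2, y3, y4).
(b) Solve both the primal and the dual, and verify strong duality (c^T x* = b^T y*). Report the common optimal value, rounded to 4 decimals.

The standard primal-dual pair for 'max c^T x s.t. A x <= b, x >= 0' is:
  Dual:  min b^T y  s.t.  A^T y >= c,  y >= 0.

So the dual LP is:
  minimize  8y1 + 8y2 + 23y3 + 31y4
  subject to:
    y1 + 2y3 + 3y4 >= 1
    y2 + y3 + 4y4 >= 6
    y1, y2, y3, y4 >= 0

Solving the primal: x* = (0, 7.75).
  primal value c^T x* = 46.5.
Solving the dual: y* = (0, 0, 0, 1.5).
  dual value b^T y* = 46.5.
Strong duality: c^T x* = b^T y*. Confirmed.

46.5


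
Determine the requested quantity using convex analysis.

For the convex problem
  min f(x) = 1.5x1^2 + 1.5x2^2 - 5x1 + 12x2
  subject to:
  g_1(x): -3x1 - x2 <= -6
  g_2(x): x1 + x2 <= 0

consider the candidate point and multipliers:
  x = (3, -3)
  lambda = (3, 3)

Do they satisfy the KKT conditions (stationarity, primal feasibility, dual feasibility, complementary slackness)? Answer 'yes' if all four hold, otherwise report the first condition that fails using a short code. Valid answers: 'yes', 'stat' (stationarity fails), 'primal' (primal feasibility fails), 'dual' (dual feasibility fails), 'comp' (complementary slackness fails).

Gradient of f: grad f(x) = Q x + c = (4, 3)
Constraint values g_i(x) = a_i^T x - b_i:
  g_1((3, -3)) = 0
  g_2((3, -3)) = 0
Stationarity residual: grad f(x) + sum_i lambda_i a_i = (-2, 3)
  -> stationarity FAILS
Primal feasibility (all g_i <= 0): OK
Dual feasibility (all lambda_i >= 0): OK
Complementary slackness (lambda_i * g_i(x) = 0 for all i): OK

Verdict: the first failing condition is stationarity -> stat.

stat


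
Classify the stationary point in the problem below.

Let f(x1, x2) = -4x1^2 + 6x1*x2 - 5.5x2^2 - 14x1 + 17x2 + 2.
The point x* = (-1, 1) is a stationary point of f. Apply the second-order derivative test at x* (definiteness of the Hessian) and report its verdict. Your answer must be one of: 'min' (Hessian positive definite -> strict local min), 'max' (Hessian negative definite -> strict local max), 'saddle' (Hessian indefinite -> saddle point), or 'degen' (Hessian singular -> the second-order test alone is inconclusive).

Compute the Hessian H = grad^2 f:
  H = [[-8, 6], [6, -11]]
Verify stationarity: grad f(x*) = H x* + g = (0, 0).
Eigenvalues of H: -15.6847, -3.3153.
Both eigenvalues < 0, so H is negative definite -> x* is a strict local max.

max


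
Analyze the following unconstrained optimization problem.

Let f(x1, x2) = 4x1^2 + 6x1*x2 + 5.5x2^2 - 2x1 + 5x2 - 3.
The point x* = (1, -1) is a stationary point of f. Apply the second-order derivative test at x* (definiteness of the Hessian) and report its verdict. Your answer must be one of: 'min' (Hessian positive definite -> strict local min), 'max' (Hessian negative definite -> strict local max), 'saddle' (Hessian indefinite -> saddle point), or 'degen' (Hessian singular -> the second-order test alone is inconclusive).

Compute the Hessian H = grad^2 f:
  H = [[8, 6], [6, 11]]
Verify stationarity: grad f(x*) = H x* + g = (0, 0).
Eigenvalues of H: 3.3153, 15.6847.
Both eigenvalues > 0, so H is positive definite -> x* is a strict local min.

min


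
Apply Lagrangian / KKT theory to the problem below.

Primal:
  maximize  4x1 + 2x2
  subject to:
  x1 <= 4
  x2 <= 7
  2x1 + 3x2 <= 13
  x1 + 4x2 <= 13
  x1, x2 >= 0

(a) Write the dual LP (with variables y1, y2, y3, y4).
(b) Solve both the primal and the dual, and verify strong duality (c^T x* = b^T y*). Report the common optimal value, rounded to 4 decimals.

The standard primal-dual pair for 'max c^T x s.t. A x <= b, x >= 0' is:
  Dual:  min b^T y  s.t.  A^T y >= c,  y >= 0.

So the dual LP is:
  minimize  4y1 + 7y2 + 13y3 + 13y4
  subject to:
    y1 + 2y3 + y4 >= 4
    y2 + 3y3 + 4y4 >= 2
    y1, y2, y3, y4 >= 0

Solving the primal: x* = (4, 1.6667).
  primal value c^T x* = 19.3333.
Solving the dual: y* = (2.6667, 0, 0.6667, 0).
  dual value b^T y* = 19.3333.
Strong duality: c^T x* = b^T y*. Confirmed.

19.3333


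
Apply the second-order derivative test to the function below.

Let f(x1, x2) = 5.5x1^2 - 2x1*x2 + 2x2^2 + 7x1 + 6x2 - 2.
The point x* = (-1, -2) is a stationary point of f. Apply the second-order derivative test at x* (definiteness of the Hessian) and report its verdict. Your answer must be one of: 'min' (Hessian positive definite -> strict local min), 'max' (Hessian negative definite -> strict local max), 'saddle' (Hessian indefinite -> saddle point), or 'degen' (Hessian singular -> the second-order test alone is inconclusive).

Compute the Hessian H = grad^2 f:
  H = [[11, -2], [-2, 4]]
Verify stationarity: grad f(x*) = H x* + g = (0, 0).
Eigenvalues of H: 3.4689, 11.5311.
Both eigenvalues > 0, so H is positive definite -> x* is a strict local min.

min


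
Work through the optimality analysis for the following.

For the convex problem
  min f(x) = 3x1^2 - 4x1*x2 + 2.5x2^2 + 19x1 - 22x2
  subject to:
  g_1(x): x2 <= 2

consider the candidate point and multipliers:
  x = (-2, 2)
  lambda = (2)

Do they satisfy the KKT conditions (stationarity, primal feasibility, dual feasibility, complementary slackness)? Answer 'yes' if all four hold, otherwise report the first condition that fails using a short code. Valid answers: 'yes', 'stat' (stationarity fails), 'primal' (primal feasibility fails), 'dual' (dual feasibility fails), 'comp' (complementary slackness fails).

Gradient of f: grad f(x) = Q x + c = (-1, -4)
Constraint values g_i(x) = a_i^T x - b_i:
  g_1((-2, 2)) = 0
Stationarity residual: grad f(x) + sum_i lambda_i a_i = (-1, -2)
  -> stationarity FAILS
Primal feasibility (all g_i <= 0): OK
Dual feasibility (all lambda_i >= 0): OK
Complementary slackness (lambda_i * g_i(x) = 0 for all i): OK

Verdict: the first failing condition is stationarity -> stat.

stat


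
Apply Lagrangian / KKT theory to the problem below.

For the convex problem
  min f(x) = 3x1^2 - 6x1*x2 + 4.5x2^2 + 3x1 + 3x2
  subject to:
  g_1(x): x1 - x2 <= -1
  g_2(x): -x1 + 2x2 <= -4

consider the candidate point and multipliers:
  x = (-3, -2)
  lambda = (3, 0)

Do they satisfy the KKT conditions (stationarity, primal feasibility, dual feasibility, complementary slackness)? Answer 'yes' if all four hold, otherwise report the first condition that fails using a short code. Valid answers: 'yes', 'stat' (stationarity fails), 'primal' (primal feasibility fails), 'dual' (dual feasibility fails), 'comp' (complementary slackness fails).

Gradient of f: grad f(x) = Q x + c = (-3, 3)
Constraint values g_i(x) = a_i^T x - b_i:
  g_1((-3, -2)) = 0
  g_2((-3, -2)) = 3
Stationarity residual: grad f(x) + sum_i lambda_i a_i = (0, 0)
  -> stationarity OK
Primal feasibility (all g_i <= 0): FAILS
Dual feasibility (all lambda_i >= 0): OK
Complementary slackness (lambda_i * g_i(x) = 0 for all i): OK

Verdict: the first failing condition is primal_feasibility -> primal.

primal


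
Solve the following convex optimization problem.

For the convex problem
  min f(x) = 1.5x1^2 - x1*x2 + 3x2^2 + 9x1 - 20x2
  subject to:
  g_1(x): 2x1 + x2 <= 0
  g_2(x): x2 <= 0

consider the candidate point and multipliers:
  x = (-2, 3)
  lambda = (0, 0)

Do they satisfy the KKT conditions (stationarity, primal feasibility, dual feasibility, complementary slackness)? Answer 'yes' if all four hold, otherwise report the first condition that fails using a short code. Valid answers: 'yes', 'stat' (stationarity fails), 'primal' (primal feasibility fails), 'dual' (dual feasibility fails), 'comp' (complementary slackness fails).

Gradient of f: grad f(x) = Q x + c = (0, 0)
Constraint values g_i(x) = a_i^T x - b_i:
  g_1((-2, 3)) = -1
  g_2((-2, 3)) = 3
Stationarity residual: grad f(x) + sum_i lambda_i a_i = (0, 0)
  -> stationarity OK
Primal feasibility (all g_i <= 0): FAILS
Dual feasibility (all lambda_i >= 0): OK
Complementary slackness (lambda_i * g_i(x) = 0 for all i): OK

Verdict: the first failing condition is primal_feasibility -> primal.

primal


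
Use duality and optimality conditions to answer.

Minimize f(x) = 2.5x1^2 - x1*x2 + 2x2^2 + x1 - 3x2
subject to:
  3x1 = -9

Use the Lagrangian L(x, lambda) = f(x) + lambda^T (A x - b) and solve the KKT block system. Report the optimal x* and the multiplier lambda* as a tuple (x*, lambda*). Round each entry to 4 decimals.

Form the Lagrangian:
  L(x, lambda) = (1/2) x^T Q x + c^T x + lambda^T (A x - b)
Stationarity (grad_x L = 0): Q x + c + A^T lambda = 0.
Primal feasibility: A x = b.

This gives the KKT block system:
  [ Q   A^T ] [ x     ]   [-c ]
  [ A    0  ] [ lambda ] = [ b ]

Solving the linear system:
  x*      = (-3, 0)
  lambda* = (4.6667)
  f(x*)   = 19.5

x* = (-3, 0), lambda* = (4.6667)


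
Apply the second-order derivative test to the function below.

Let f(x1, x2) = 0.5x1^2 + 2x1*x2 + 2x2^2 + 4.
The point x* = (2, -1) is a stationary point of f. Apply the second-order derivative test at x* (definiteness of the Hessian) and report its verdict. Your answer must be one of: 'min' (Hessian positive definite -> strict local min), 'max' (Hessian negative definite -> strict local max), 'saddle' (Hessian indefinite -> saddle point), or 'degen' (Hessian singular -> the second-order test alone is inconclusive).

Compute the Hessian H = grad^2 f:
  H = [[1, 2], [2, 4]]
Verify stationarity: grad f(x*) = H x* + g = (0, 0).
Eigenvalues of H: 0, 5.
H has a zero eigenvalue (singular; positive semidefinite but not definite), so H is neither positive definite, negative definite, nor indefinite. The second-order test alone is inconclusive -> degen.
(Indeed, f is constant along the null direction of H through x*, so x* is not a strict local extremum.)

degen


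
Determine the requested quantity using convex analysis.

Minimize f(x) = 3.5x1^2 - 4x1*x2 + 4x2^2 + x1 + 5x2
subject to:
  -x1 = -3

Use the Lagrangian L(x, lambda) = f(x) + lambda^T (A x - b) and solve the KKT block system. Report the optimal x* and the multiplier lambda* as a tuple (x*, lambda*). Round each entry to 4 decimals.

Form the Lagrangian:
  L(x, lambda) = (1/2) x^T Q x + c^T x + lambda^T (A x - b)
Stationarity (grad_x L = 0): Q x + c + A^T lambda = 0.
Primal feasibility: A x = b.

This gives the KKT block system:
  [ Q   A^T ] [ x     ]   [-c ]
  [ A    0  ] [ lambda ] = [ b ]

Solving the linear system:
  x*      = (3, 0.875)
  lambda* = (18.5)
  f(x*)   = 31.4375

x* = (3, 0.875), lambda* = (18.5)


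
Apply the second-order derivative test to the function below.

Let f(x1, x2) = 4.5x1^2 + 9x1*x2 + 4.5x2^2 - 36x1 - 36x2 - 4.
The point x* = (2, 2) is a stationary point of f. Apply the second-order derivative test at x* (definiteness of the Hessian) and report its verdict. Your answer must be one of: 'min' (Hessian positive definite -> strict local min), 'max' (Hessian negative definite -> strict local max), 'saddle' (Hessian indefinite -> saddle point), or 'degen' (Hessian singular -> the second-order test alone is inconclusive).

Compute the Hessian H = grad^2 f:
  H = [[9, 9], [9, 9]]
Verify stationarity: grad f(x*) = H x* + g = (0, 0).
Eigenvalues of H: 0, 18.
H has a zero eigenvalue (singular; positive semidefinite but not definite), so H is neither positive definite, negative definite, nor indefinite. The second-order test alone is inconclusive -> degen.
(Indeed, f is constant along the null direction of H through x*, so x* is not a strict local extremum.)

degen


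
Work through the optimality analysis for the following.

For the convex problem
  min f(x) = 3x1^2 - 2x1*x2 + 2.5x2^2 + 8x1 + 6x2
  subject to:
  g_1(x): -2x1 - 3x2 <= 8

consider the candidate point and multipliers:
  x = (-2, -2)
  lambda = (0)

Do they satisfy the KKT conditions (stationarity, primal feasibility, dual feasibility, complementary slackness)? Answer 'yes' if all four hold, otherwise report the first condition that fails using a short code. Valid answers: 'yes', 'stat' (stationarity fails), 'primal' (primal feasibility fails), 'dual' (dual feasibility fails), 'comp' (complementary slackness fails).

Gradient of f: grad f(x) = Q x + c = (0, 0)
Constraint values g_i(x) = a_i^T x - b_i:
  g_1((-2, -2)) = 2
Stationarity residual: grad f(x) + sum_i lambda_i a_i = (0, 0)
  -> stationarity OK
Primal feasibility (all g_i <= 0): FAILS
Dual feasibility (all lambda_i >= 0): OK
Complementary slackness (lambda_i * g_i(x) = 0 for all i): OK

Verdict: the first failing condition is primal_feasibility -> primal.

primal


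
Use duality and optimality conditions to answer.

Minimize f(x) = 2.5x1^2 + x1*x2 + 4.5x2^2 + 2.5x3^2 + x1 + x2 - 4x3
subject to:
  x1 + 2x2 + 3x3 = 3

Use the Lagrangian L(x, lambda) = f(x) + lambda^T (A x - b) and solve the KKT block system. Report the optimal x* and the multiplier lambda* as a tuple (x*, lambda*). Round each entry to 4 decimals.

Form the Lagrangian:
  L(x, lambda) = (1/2) x^T Q x + c^T x + lambda^T (A x - b)
Stationarity (grad_x L = 0): Q x + c + A^T lambda = 0.
Primal feasibility: A x = b.

This gives the KKT block system:
  [ Q   A^T ] [ x     ]   [-c ]
  [ A    0  ] [ lambda ] = [ b ]

Solving the linear system:
  x*      = (-0.1171, -0.0077, 1.0441)
  lambda* = (-0.4069)
  f(x*)   = -1.5403

x* = (-0.1171, -0.0077, 1.0441), lambda* = (-0.4069)


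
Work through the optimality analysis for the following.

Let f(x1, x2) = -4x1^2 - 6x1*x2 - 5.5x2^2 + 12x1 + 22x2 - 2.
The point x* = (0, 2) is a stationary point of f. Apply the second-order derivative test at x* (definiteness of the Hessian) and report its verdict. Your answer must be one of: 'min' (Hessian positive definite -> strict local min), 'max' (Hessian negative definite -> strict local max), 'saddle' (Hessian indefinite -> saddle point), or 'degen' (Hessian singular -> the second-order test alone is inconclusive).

Compute the Hessian H = grad^2 f:
  H = [[-8, -6], [-6, -11]]
Verify stationarity: grad f(x*) = H x* + g = (0, 0).
Eigenvalues of H: -15.6847, -3.3153.
Both eigenvalues < 0, so H is negative definite -> x* is a strict local max.

max


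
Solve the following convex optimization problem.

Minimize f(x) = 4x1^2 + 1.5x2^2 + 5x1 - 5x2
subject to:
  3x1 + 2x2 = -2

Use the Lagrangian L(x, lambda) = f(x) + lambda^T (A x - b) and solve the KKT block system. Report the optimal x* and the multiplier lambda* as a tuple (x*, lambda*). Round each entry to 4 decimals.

Form the Lagrangian:
  L(x, lambda) = (1/2) x^T Q x + c^T x + lambda^T (A x - b)
Stationarity (grad_x L = 0): Q x + c + A^T lambda = 0.
Primal feasibility: A x = b.

This gives the KKT block system:
  [ Q   A^T ] [ x     ]   [-c ]
  [ A    0  ] [ lambda ] = [ b ]

Solving the linear system:
  x*      = (-1.1525, 0.7288)
  lambda* = (1.4068)
  f(x*)   = -3.2966

x* = (-1.1525, 0.7288), lambda* = (1.4068)


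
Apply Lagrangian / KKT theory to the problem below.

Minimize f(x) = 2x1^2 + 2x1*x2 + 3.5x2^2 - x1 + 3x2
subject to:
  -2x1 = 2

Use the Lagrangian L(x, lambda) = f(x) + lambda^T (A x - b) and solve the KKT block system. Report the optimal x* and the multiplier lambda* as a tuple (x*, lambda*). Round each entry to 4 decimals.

Form the Lagrangian:
  L(x, lambda) = (1/2) x^T Q x + c^T x + lambda^T (A x - b)
Stationarity (grad_x L = 0): Q x + c + A^T lambda = 0.
Primal feasibility: A x = b.

This gives the KKT block system:
  [ Q   A^T ] [ x     ]   [-c ]
  [ A    0  ] [ lambda ] = [ b ]

Solving the linear system:
  x*      = (-1, -0.1429)
  lambda* = (-2.6429)
  f(x*)   = 2.9286

x* = (-1, -0.1429), lambda* = (-2.6429)


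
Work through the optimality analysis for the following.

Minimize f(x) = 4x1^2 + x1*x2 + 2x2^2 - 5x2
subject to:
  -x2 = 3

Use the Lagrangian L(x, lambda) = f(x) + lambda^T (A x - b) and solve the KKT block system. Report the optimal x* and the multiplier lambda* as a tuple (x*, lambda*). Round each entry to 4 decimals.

Form the Lagrangian:
  L(x, lambda) = (1/2) x^T Q x + c^T x + lambda^T (A x - b)
Stationarity (grad_x L = 0): Q x + c + A^T lambda = 0.
Primal feasibility: A x = b.

This gives the KKT block system:
  [ Q   A^T ] [ x     ]   [-c ]
  [ A    0  ] [ lambda ] = [ b ]

Solving the linear system:
  x*      = (0.375, -3)
  lambda* = (-16.625)
  f(x*)   = 32.4375

x* = (0.375, -3), lambda* = (-16.625)


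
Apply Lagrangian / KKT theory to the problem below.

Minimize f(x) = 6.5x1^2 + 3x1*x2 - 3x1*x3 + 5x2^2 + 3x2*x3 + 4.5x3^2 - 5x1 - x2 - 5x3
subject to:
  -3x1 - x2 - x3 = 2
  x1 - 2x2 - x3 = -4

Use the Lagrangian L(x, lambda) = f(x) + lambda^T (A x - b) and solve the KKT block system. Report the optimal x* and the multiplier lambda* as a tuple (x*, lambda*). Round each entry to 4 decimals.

Form the Lagrangian:
  L(x, lambda) = (1/2) x^T Q x + c^T x + lambda^T (A x - b)
Stationarity (grad_x L = 0): Q x + c + A^T lambda = 0.
Primal feasibility: A x = b.

This gives the KKT block system:
  [ Q   A^T ] [ x     ]   [-c ]
  [ A    0  ] [ lambda ] = [ b ]

Solving the linear system:
  x*      = (-1.1523, 1.3906, 0.0664)
  lambda* = (-3.1953, 6.4219)
  f(x*)   = 18.0586

x* = (-1.1523, 1.3906, 0.0664), lambda* = (-3.1953, 6.4219)


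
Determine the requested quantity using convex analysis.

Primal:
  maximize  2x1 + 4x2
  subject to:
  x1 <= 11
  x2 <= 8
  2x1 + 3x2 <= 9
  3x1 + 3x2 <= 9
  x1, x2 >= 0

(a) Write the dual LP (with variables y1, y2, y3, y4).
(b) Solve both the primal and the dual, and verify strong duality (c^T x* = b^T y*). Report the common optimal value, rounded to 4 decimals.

The standard primal-dual pair for 'max c^T x s.t. A x <= b, x >= 0' is:
  Dual:  min b^T y  s.t.  A^T y >= c,  y >= 0.

So the dual LP is:
  minimize  11y1 + 8y2 + 9y3 + 9y4
  subject to:
    y1 + 2y3 + 3y4 >= 2
    y2 + 3y3 + 3y4 >= 4
    y1, y2, y3, y4 >= 0

Solving the primal: x* = (0, 3).
  primal value c^T x* = 12.
Solving the dual: y* = (0, 0, 0, 1.3333).
  dual value b^T y* = 12.
Strong duality: c^T x* = b^T y*. Confirmed.

12


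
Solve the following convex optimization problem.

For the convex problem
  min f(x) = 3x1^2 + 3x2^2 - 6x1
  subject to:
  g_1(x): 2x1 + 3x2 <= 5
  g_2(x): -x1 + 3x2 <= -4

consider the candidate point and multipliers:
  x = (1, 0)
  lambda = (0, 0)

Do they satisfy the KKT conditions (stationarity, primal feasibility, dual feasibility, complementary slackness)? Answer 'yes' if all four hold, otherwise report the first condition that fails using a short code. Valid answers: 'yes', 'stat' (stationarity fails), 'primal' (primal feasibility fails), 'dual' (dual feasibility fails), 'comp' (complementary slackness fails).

Gradient of f: grad f(x) = Q x + c = (0, 0)
Constraint values g_i(x) = a_i^T x - b_i:
  g_1((1, 0)) = -3
  g_2((1, 0)) = 3
Stationarity residual: grad f(x) + sum_i lambda_i a_i = (0, 0)
  -> stationarity OK
Primal feasibility (all g_i <= 0): FAILS
Dual feasibility (all lambda_i >= 0): OK
Complementary slackness (lambda_i * g_i(x) = 0 for all i): OK

Verdict: the first failing condition is primal_feasibility -> primal.

primal


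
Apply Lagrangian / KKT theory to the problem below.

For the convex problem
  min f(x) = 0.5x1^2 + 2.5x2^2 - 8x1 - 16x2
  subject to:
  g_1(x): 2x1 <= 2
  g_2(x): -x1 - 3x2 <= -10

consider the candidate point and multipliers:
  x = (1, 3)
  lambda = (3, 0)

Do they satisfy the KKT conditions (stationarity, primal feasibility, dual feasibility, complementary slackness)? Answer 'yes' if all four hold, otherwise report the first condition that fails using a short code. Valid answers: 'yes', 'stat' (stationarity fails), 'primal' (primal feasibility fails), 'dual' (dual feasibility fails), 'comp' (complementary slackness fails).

Gradient of f: grad f(x) = Q x + c = (-7, -1)
Constraint values g_i(x) = a_i^T x - b_i:
  g_1((1, 3)) = 0
  g_2((1, 3)) = 0
Stationarity residual: grad f(x) + sum_i lambda_i a_i = (-1, -1)
  -> stationarity FAILS
Primal feasibility (all g_i <= 0): OK
Dual feasibility (all lambda_i >= 0): OK
Complementary slackness (lambda_i * g_i(x) = 0 for all i): OK

Verdict: the first failing condition is stationarity -> stat.

stat


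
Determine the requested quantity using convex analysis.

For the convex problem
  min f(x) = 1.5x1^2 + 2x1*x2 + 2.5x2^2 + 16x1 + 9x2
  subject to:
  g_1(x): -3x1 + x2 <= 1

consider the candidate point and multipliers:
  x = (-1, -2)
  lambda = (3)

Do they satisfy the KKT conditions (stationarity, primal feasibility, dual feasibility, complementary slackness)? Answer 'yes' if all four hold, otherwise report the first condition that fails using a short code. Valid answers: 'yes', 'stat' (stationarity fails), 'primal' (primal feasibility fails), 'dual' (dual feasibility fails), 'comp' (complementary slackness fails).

Gradient of f: grad f(x) = Q x + c = (9, -3)
Constraint values g_i(x) = a_i^T x - b_i:
  g_1((-1, -2)) = 0
Stationarity residual: grad f(x) + sum_i lambda_i a_i = (0, 0)
  -> stationarity OK
Primal feasibility (all g_i <= 0): OK
Dual feasibility (all lambda_i >= 0): OK
Complementary slackness (lambda_i * g_i(x) = 0 for all i): OK

Verdict: yes, KKT holds.

yes


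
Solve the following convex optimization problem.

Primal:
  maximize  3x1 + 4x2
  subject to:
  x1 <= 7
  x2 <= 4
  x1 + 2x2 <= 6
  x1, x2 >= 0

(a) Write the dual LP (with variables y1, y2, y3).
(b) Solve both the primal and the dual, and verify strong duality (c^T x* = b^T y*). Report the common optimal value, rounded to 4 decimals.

The standard primal-dual pair for 'max c^T x s.t. A x <= b, x >= 0' is:
  Dual:  min b^T y  s.t.  A^T y >= c,  y >= 0.

So the dual LP is:
  minimize  7y1 + 4y2 + 6y3
  subject to:
    y1 + y3 >= 3
    y2 + 2y3 >= 4
    y1, y2, y3 >= 0

Solving the primal: x* = (6, 0).
  primal value c^T x* = 18.
Solving the dual: y* = (0, 0, 3).
  dual value b^T y* = 18.
Strong duality: c^T x* = b^T y*. Confirmed.

18


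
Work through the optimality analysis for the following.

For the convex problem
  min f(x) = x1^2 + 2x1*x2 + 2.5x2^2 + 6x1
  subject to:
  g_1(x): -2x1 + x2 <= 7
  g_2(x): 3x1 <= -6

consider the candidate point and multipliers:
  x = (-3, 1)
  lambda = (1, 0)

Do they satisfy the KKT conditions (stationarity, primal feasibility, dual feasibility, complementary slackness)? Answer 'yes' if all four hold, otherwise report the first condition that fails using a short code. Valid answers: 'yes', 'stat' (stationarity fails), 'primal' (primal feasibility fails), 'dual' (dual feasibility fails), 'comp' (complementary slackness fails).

Gradient of f: grad f(x) = Q x + c = (2, -1)
Constraint values g_i(x) = a_i^T x - b_i:
  g_1((-3, 1)) = 0
  g_2((-3, 1)) = -3
Stationarity residual: grad f(x) + sum_i lambda_i a_i = (0, 0)
  -> stationarity OK
Primal feasibility (all g_i <= 0): OK
Dual feasibility (all lambda_i >= 0): OK
Complementary slackness (lambda_i * g_i(x) = 0 for all i): OK

Verdict: yes, KKT holds.

yes


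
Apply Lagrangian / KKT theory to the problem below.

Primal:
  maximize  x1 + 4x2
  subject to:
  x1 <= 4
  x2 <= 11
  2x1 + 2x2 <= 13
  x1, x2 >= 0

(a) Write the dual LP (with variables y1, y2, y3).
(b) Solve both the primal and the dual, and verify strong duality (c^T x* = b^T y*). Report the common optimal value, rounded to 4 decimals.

The standard primal-dual pair for 'max c^T x s.t. A x <= b, x >= 0' is:
  Dual:  min b^T y  s.t.  A^T y >= c,  y >= 0.

So the dual LP is:
  minimize  4y1 + 11y2 + 13y3
  subject to:
    y1 + 2y3 >= 1
    y2 + 2y3 >= 4
    y1, y2, y3 >= 0

Solving the primal: x* = (0, 6.5).
  primal value c^T x* = 26.
Solving the dual: y* = (0, 0, 2).
  dual value b^T y* = 26.
Strong duality: c^T x* = b^T y*. Confirmed.

26


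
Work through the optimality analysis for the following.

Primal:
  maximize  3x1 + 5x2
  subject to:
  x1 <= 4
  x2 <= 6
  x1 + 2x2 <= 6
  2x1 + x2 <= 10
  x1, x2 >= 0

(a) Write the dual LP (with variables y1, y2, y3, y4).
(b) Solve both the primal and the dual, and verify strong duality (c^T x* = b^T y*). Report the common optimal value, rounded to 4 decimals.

The standard primal-dual pair for 'max c^T x s.t. A x <= b, x >= 0' is:
  Dual:  min b^T y  s.t.  A^T y >= c,  y >= 0.

So the dual LP is:
  minimize  4y1 + 6y2 + 6y3 + 10y4
  subject to:
    y1 + y3 + 2y4 >= 3
    y2 + 2y3 + y4 >= 5
    y1, y2, y3, y4 >= 0

Solving the primal: x* = (4, 1).
  primal value c^T x* = 17.
Solving the dual: y* = (0.5, 0, 2.5, 0).
  dual value b^T y* = 17.
Strong duality: c^T x* = b^T y*. Confirmed.

17


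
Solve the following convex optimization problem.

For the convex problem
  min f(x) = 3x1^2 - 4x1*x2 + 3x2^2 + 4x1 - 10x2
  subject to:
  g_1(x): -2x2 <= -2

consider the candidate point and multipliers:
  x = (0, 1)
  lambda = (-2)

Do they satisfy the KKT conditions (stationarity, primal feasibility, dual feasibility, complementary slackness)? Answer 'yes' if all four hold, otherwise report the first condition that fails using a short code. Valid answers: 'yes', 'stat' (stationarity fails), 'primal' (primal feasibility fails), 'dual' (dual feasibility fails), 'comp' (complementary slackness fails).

Gradient of f: grad f(x) = Q x + c = (0, -4)
Constraint values g_i(x) = a_i^T x - b_i:
  g_1((0, 1)) = 0
Stationarity residual: grad f(x) + sum_i lambda_i a_i = (0, 0)
  -> stationarity OK
Primal feasibility (all g_i <= 0): OK
Dual feasibility (all lambda_i >= 0): FAILS
Complementary slackness (lambda_i * g_i(x) = 0 for all i): OK

Verdict: the first failing condition is dual_feasibility -> dual.

dual


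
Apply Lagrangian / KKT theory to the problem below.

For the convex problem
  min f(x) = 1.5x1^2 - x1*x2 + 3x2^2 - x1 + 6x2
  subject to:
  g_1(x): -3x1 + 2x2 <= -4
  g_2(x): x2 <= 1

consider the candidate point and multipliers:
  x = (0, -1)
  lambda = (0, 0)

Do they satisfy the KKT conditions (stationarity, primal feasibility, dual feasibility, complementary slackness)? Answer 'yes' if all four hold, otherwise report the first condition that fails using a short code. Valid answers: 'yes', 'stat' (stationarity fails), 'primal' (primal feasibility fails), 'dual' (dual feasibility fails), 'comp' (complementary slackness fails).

Gradient of f: grad f(x) = Q x + c = (0, 0)
Constraint values g_i(x) = a_i^T x - b_i:
  g_1((0, -1)) = 2
  g_2((0, -1)) = -2
Stationarity residual: grad f(x) + sum_i lambda_i a_i = (0, 0)
  -> stationarity OK
Primal feasibility (all g_i <= 0): FAILS
Dual feasibility (all lambda_i >= 0): OK
Complementary slackness (lambda_i * g_i(x) = 0 for all i): OK

Verdict: the first failing condition is primal_feasibility -> primal.

primal


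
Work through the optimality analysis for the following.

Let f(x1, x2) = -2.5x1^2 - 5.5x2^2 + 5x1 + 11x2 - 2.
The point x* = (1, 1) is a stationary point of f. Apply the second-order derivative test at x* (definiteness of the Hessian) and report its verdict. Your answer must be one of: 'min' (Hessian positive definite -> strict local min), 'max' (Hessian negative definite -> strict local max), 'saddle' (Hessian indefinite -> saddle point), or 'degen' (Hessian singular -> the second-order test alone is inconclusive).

Compute the Hessian H = grad^2 f:
  H = [[-5, 0], [0, -11]]
Verify stationarity: grad f(x*) = H x* + g = (0, 0).
Eigenvalues of H: -11, -5.
Both eigenvalues < 0, so H is negative definite -> x* is a strict local max.

max


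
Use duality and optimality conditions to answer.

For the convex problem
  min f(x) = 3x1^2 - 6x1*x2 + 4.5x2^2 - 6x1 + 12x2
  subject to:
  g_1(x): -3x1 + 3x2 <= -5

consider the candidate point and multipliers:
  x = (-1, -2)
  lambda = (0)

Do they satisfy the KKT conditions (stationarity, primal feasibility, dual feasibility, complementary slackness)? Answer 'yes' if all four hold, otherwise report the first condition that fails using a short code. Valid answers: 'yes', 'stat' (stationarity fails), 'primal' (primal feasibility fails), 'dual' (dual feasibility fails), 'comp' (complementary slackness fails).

Gradient of f: grad f(x) = Q x + c = (0, 0)
Constraint values g_i(x) = a_i^T x - b_i:
  g_1((-1, -2)) = 2
Stationarity residual: grad f(x) + sum_i lambda_i a_i = (0, 0)
  -> stationarity OK
Primal feasibility (all g_i <= 0): FAILS
Dual feasibility (all lambda_i >= 0): OK
Complementary slackness (lambda_i * g_i(x) = 0 for all i): OK

Verdict: the first failing condition is primal_feasibility -> primal.

primal


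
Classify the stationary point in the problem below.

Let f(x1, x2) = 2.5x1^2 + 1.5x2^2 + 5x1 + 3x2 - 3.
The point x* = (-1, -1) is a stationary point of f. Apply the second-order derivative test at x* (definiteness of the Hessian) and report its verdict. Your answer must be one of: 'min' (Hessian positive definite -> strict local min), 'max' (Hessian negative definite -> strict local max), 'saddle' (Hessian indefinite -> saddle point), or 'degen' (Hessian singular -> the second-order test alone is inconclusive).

Compute the Hessian H = grad^2 f:
  H = [[5, 0], [0, 3]]
Verify stationarity: grad f(x*) = H x* + g = (0, 0).
Eigenvalues of H: 3, 5.
Both eigenvalues > 0, so H is positive definite -> x* is a strict local min.

min


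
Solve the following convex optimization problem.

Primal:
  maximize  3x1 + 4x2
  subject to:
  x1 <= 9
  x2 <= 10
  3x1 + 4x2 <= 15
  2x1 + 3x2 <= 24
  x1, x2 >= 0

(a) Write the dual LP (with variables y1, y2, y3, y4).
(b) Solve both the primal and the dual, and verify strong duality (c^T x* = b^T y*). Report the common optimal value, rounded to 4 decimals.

The standard primal-dual pair for 'max c^T x s.t. A x <= b, x >= 0' is:
  Dual:  min b^T y  s.t.  A^T y >= c,  y >= 0.

So the dual LP is:
  minimize  9y1 + 10y2 + 15y3 + 24y4
  subject to:
    y1 + 3y3 + 2y4 >= 3
    y2 + 4y3 + 3y4 >= 4
    y1, y2, y3, y4 >= 0

Solving the primal: x* = (5, 0).
  primal value c^T x* = 15.
Solving the dual: y* = (0, 0, 1, 0).
  dual value b^T y* = 15.
Strong duality: c^T x* = b^T y*. Confirmed.

15


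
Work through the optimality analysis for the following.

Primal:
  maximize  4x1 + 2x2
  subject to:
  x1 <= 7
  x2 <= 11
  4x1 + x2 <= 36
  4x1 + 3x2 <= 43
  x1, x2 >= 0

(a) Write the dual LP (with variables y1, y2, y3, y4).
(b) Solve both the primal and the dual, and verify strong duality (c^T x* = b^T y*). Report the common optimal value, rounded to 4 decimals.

The standard primal-dual pair for 'max c^T x s.t. A x <= b, x >= 0' is:
  Dual:  min b^T y  s.t.  A^T y >= c,  y >= 0.

So the dual LP is:
  minimize  7y1 + 11y2 + 36y3 + 43y4
  subject to:
    y1 + 4y3 + 4y4 >= 4
    y2 + y3 + 3y4 >= 2
    y1, y2, y3, y4 >= 0

Solving the primal: x* = (7, 5).
  primal value c^T x* = 38.
Solving the dual: y* = (1.3333, 0, 0, 0.6667).
  dual value b^T y* = 38.
Strong duality: c^T x* = b^T y*. Confirmed.

38


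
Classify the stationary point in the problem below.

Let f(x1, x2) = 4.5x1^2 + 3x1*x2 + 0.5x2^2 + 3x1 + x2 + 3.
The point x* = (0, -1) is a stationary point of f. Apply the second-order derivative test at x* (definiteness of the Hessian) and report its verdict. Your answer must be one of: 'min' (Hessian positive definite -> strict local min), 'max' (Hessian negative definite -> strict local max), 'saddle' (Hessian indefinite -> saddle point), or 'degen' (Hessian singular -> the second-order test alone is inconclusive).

Compute the Hessian H = grad^2 f:
  H = [[9, 3], [3, 1]]
Verify stationarity: grad f(x*) = H x* + g = (0, 0).
Eigenvalues of H: 0, 10.
H has a zero eigenvalue (singular; positive semidefinite but not definite), so H is neither positive definite, negative definite, nor indefinite. The second-order test alone is inconclusive -> degen.
(Indeed, f is constant along the null direction of H through x*, so x* is not a strict local extremum.)

degen


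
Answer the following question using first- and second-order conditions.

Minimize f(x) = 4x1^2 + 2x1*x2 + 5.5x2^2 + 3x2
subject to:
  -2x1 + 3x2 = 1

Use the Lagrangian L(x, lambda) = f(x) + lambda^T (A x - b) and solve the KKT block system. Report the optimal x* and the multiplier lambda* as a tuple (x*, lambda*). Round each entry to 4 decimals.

Form the Lagrangian:
  L(x, lambda) = (1/2) x^T Q x + c^T x + lambda^T (A x - b)
Stationarity (grad_x L = 0): Q x + c + A^T lambda = 0.
Primal feasibility: A x = b.

This gives the KKT block system:
  [ Q   A^T ] [ x     ]   [-c ]
  [ A    0  ] [ lambda ] = [ b ]

Solving the linear system:
  x*      = (-0.3286, 0.1143)
  lambda* = (-1.2)
  f(x*)   = 0.7714

x* = (-0.3286, 0.1143), lambda* = (-1.2)


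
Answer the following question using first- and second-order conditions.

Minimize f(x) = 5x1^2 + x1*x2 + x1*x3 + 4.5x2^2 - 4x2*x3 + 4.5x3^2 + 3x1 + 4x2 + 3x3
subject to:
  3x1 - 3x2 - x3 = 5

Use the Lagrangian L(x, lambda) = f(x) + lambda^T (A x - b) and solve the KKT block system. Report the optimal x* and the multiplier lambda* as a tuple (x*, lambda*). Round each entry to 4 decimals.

Form the Lagrangian:
  L(x, lambda) = (1/2) x^T Q x + c^T x + lambda^T (A x - b)
Stationarity (grad_x L = 0): Q x + c + A^T lambda = 0.
Primal feasibility: A x = b.

This gives the KKT block system:
  [ Q   A^T ] [ x     ]   [-c ]
  [ A    0  ] [ lambda ] = [ b ]

Solving the linear system:
  x*      = (0.1682, -1.1756, -0.9685)
  lambda* = (-0.846)
  f(x*)   = -1.4365

x* = (0.1682, -1.1756, -0.9685), lambda* = (-0.846)


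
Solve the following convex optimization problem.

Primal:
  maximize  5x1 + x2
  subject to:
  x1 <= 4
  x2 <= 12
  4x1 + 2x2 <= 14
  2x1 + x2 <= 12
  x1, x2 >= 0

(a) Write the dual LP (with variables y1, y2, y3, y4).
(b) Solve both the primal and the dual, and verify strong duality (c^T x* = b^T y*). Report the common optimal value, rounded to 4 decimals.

The standard primal-dual pair for 'max c^T x s.t. A x <= b, x >= 0' is:
  Dual:  min b^T y  s.t.  A^T y >= c,  y >= 0.

So the dual LP is:
  minimize  4y1 + 12y2 + 14y3 + 12y4
  subject to:
    y1 + 4y3 + 2y4 >= 5
    y2 + 2y3 + y4 >= 1
    y1, y2, y3, y4 >= 0

Solving the primal: x* = (3.5, 0).
  primal value c^T x* = 17.5.
Solving the dual: y* = (0, 0, 1.25, 0).
  dual value b^T y* = 17.5.
Strong duality: c^T x* = b^T y*. Confirmed.

17.5


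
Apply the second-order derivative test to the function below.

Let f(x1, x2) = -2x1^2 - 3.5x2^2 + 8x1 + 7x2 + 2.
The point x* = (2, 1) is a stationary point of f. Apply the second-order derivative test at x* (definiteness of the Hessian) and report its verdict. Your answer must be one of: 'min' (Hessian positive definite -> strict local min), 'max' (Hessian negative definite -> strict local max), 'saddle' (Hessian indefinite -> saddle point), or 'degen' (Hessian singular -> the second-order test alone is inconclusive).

Compute the Hessian H = grad^2 f:
  H = [[-4, 0], [0, -7]]
Verify stationarity: grad f(x*) = H x* + g = (0, 0).
Eigenvalues of H: -7, -4.
Both eigenvalues < 0, so H is negative definite -> x* is a strict local max.

max
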